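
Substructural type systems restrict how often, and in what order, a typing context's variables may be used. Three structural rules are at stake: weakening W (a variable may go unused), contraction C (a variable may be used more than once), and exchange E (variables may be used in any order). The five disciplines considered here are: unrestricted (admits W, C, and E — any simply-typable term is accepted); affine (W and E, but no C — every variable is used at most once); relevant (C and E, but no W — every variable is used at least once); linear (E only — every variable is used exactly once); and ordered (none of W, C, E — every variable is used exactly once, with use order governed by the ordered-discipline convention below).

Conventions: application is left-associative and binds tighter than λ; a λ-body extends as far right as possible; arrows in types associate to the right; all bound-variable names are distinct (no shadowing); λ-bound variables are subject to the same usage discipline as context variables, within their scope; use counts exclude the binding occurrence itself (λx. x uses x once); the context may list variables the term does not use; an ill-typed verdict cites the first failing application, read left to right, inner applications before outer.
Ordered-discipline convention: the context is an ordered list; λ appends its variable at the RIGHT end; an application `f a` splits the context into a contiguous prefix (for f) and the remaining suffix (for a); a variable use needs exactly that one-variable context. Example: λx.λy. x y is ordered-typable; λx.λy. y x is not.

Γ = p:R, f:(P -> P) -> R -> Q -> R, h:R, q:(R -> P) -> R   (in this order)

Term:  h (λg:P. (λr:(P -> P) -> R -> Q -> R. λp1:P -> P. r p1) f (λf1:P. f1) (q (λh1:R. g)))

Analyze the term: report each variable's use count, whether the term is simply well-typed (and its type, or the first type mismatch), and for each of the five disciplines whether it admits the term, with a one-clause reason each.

usage: p=0, f=1, h=1, q=1, g (bound)=1, r (bound)=1, p1 (bound)=1, f1 (bound)=1, h1 (bound)=0
left-to-right use order: h, r, p1, f, f1, q, g
typing: ill-typed: non-function type R applied to an argument
ordered ✗ (fails simple typing)
linear ✗ (a type mismatch blocks all five)
affine ✗ (the type mismatch rejects it)
relevant ✗ (not simply typable)
unrestricted ✗ (fails simple typing)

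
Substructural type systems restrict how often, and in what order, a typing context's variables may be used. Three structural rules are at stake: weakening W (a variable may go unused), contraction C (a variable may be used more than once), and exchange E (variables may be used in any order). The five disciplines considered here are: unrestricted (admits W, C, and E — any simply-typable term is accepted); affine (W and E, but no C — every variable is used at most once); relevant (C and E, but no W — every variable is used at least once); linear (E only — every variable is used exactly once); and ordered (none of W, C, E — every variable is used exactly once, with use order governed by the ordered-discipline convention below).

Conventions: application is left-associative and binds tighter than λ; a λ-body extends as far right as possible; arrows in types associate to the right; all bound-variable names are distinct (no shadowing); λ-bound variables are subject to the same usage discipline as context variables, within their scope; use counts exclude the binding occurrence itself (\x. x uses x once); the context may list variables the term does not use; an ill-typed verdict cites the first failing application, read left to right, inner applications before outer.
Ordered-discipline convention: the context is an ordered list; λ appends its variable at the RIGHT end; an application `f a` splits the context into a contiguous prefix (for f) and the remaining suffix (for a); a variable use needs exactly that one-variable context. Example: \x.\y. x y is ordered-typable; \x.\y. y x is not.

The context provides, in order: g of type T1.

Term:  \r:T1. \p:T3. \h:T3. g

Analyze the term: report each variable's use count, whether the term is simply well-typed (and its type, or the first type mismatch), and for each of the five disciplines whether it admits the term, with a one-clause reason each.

use counts: g=1, r [bound]=0, p [bound]=0, h [bound]=0
order of uses: g
typing: ✓ — T1 -> T3 -> T3 -> T1
ordered: ✗ — needs weakening: r, p, h unused
linear: ✗ — needs weakening: r, p, h unused
affine: ✓ — no duplicate uses among g, r, p, h
relevant: ✗ — needs weakening: r, p, h unused
unrestricted: ✓ — typability at T1 -> T3 -> T3 -> T1 is all that's needed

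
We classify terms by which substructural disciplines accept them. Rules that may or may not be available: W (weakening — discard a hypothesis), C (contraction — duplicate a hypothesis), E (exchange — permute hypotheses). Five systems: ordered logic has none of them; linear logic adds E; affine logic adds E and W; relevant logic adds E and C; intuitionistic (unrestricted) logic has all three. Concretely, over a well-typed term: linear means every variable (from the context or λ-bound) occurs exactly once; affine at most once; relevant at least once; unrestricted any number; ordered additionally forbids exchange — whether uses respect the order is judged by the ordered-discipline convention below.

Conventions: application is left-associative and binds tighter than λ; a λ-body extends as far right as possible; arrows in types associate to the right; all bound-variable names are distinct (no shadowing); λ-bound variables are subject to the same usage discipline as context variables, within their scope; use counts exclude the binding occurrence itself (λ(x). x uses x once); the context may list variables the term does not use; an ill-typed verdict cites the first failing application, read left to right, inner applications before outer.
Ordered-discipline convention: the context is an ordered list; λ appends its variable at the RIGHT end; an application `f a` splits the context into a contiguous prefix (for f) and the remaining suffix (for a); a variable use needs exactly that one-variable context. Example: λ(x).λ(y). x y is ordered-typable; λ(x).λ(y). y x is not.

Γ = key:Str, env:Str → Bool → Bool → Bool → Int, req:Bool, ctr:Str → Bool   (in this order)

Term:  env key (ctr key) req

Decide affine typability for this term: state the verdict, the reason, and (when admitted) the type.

no — repeated use of key ×2
usage: key: 2×; env: 1×; req: 1×; ctr: 1×
left-to-right use order: env, key, ctr, key, req
typing: ✓ — Bool → Int
all disciplines: ordered ✗, linear ✗, affine ✗, relevant ✓, unrestricted ✓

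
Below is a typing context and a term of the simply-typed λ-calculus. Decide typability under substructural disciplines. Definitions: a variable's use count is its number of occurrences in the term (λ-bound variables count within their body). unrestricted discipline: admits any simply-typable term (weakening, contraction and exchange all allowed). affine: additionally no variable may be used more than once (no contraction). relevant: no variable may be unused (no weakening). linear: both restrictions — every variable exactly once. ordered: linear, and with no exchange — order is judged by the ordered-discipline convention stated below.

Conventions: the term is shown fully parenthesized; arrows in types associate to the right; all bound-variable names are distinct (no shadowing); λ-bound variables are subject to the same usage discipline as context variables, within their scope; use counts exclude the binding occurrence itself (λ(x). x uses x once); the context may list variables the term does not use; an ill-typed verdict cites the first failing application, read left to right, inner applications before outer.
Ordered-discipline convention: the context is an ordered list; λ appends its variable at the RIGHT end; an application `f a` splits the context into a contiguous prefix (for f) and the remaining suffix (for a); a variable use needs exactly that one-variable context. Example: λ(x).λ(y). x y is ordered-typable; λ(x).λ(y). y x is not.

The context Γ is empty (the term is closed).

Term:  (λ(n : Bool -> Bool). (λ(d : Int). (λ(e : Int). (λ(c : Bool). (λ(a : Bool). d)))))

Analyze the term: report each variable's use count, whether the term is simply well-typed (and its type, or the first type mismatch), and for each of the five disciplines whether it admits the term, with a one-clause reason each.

use counts: n (λ-bound): 0×, d (λ-bound): 1×, e (λ-bound): 0×, c (λ-bound): 0×, a (λ-bound): 0×
uses in reading order: d
typing: ✓ — (Bool -> Bool) -> Int -> Int -> Bool -> Bool -> Int
ordered: ✗, unused: n, e, c, a — weakening required
linear: ✗, unused: n, e, c, a — weakening required
affine: ✓, at most one use each (n, d, e, c, a)
relevant: ✗, unused: n, e, c, a — weakening required
unrestricted: ✓, well-typed at (Bool -> Bool) -> Int -> Int -> Bool -> Bool -> Int; no restrictions here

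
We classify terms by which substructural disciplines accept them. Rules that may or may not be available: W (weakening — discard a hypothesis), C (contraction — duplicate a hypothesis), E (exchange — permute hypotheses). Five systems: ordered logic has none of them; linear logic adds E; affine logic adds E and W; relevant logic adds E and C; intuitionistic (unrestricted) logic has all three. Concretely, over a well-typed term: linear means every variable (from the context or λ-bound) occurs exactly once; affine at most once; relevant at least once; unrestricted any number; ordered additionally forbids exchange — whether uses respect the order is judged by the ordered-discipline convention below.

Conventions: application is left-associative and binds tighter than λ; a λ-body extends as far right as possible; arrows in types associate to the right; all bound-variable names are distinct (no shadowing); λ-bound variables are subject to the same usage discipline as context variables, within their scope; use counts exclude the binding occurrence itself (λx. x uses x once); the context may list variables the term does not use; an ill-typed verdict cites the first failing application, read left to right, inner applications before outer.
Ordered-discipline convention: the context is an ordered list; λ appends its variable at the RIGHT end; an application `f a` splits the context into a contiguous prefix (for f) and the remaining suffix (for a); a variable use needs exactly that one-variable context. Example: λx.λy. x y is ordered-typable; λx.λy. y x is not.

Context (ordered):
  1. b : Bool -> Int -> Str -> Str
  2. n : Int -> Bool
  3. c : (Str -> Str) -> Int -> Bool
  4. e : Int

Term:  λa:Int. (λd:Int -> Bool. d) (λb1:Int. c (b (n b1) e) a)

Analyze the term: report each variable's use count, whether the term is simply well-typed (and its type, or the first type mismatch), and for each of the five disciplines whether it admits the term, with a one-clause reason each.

use counts: b: 1; n: 1; c: 1; e: 1; a (bound): 1; d (bound): 1; b1 (bound): 1
use order (left to right): d, c, b, n, b1, e, a
typing: ✓ — Int -> Int -> Bool
ordered: ✗ — no contiguous prefix/suffix split fits d, c, b, n, b1, e, a
linear: ✓ — exactly-once usage across b, n, c, e, a, d, b1
affine: ✓ — none of b, n, c, e, a, d, b1 used more than once
relevant: ✓ — every one of b, n, c, e, a, d, b1 appears
unrestricted: ✓ — type-checks (Int -> Int -> Bool) and nothing is barred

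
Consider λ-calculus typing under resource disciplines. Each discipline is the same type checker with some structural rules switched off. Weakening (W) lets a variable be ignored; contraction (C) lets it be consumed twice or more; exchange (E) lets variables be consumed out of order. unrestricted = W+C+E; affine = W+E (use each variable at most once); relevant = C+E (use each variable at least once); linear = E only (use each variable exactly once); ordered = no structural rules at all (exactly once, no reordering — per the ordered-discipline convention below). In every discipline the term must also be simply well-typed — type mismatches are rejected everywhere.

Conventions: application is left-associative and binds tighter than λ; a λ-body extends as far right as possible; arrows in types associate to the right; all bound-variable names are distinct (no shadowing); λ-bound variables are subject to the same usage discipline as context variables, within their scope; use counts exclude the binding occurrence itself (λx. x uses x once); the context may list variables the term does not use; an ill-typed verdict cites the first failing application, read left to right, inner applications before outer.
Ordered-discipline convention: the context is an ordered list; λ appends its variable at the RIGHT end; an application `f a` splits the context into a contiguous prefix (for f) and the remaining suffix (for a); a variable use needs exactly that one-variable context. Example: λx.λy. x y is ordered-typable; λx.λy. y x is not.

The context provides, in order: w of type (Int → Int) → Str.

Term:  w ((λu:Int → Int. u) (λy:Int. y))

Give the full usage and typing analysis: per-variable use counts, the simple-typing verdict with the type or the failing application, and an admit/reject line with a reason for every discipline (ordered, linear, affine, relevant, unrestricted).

counts: w ×1; u [bound] ×1; y [bound] ×1
order of uses: w, u, y
typing: well-typed at Str
ordered: ✓, one use each (w, u, y); ordered split holds
linear: ✓, each of w, u, y used exactly once
affine: ✓, none of w, u, y used more than once
relevant: ✓, none of w, u, y goes unused
unrestricted: ✓, typability at Str is all that's needed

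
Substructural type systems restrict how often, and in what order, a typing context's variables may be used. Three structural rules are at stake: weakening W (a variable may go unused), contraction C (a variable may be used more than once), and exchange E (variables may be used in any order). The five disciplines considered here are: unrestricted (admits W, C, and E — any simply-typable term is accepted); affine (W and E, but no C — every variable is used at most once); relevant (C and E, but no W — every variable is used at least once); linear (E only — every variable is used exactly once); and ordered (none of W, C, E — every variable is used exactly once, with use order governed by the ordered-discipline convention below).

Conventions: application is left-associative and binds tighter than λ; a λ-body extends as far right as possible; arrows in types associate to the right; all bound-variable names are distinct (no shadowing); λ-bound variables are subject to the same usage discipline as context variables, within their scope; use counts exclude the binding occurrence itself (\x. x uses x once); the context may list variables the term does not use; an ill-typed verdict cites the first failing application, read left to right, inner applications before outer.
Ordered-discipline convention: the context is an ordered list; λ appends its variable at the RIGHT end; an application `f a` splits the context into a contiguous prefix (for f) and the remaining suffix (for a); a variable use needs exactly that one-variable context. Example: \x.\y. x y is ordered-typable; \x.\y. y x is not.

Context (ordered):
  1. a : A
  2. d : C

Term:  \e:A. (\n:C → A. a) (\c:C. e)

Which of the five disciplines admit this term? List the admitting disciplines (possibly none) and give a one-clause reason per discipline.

admitted by: affine, unrestricted
use counts: a: 1×; d: 0×; e (bound): 1×; n (bound): 0×; c (bound): 0×
order of uses: a, e
typing: well-typed at A → A
ordered ✗ (needs weakening: d, n, c unused)
linear ✗ (needs weakening: d, n, c unused)
affine ✓ (none of a, d, e, n, c used more than once)
relevant ✗ (needs weakening: d, n, c unused)
unrestricted ✓ (well-typed at A → A; no restrictions here)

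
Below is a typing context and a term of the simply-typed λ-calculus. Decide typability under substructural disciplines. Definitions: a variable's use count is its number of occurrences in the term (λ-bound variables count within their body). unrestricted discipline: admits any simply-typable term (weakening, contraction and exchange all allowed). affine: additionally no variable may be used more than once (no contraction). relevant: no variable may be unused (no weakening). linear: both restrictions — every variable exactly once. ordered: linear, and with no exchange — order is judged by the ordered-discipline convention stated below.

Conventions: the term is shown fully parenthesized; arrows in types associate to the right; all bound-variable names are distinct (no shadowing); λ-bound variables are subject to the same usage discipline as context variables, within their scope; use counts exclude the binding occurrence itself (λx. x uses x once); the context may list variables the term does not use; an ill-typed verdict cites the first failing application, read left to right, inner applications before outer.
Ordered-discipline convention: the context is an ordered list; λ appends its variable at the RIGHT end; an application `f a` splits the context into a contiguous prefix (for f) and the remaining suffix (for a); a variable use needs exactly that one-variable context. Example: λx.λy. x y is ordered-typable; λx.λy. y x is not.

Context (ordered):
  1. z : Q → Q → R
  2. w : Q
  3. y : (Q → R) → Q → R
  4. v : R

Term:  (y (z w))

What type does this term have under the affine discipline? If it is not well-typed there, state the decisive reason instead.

term : Q → R
usage: z=1, w=1, y=1, v=0
use order (left to right): y, z, w
typing: the term checks, with type Q → R
across the five disciplines: ordered ✗, linear ✗, affine ✓, relevant ✗, unrestricted ✓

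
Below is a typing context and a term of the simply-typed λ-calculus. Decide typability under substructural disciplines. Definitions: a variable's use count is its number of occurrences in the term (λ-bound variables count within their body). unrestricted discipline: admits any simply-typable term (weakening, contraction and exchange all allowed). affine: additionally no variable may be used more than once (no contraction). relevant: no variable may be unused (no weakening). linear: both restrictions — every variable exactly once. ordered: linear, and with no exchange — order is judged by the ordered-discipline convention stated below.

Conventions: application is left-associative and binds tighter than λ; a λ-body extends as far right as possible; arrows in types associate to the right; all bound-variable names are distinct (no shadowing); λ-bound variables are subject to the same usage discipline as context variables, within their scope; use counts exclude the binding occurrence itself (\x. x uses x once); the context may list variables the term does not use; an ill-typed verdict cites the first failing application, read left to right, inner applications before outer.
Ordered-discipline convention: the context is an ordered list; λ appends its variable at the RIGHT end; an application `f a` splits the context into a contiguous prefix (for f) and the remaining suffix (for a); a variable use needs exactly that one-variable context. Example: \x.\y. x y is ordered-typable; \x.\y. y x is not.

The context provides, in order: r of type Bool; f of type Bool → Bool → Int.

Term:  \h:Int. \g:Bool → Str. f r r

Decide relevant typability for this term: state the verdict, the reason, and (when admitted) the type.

no — needs weakening: h, g unused
counts: r ×2; f ×1; h (λ-bound) ×0; g (λ-bound) ×0
order of uses: f, r, r
typing: the term checks, with type Int → (Bool → Str) → Int
per-discipline verdicts: ordered ✗ · linear ✗ · affine ✗ · relevant ✗ · unrestricted ✓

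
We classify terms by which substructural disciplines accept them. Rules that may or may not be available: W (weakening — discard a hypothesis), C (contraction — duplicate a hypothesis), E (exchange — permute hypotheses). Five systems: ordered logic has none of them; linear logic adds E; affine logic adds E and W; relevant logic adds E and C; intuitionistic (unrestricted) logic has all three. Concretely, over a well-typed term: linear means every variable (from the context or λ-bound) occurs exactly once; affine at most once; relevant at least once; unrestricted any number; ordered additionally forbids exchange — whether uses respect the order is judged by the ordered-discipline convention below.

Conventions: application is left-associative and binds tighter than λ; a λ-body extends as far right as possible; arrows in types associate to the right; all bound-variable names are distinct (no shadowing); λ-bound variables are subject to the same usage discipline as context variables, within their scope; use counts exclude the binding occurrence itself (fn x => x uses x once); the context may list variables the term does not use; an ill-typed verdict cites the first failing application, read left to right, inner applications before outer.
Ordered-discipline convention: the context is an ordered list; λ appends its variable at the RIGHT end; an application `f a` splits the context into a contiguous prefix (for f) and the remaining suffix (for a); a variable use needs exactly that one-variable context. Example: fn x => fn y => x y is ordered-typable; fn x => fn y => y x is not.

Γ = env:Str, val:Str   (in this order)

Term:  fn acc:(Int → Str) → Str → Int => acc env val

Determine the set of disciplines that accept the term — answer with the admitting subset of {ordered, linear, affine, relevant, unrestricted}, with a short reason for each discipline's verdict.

admitted in: none
use counts: env ×1; val ×1; acc (λ-bound) ×1
left-to-right use order: acc, env, val
typing: ill-typed: an argument Str mismatches the expected Int → Str
ordered: ✗ — not simply typable
linear: ✗ — fails simple typing
affine: ✗ — a type mismatch blocks all five
relevant: ✗ — the type mismatch rejects it
unrestricted: ✗ — not simply typable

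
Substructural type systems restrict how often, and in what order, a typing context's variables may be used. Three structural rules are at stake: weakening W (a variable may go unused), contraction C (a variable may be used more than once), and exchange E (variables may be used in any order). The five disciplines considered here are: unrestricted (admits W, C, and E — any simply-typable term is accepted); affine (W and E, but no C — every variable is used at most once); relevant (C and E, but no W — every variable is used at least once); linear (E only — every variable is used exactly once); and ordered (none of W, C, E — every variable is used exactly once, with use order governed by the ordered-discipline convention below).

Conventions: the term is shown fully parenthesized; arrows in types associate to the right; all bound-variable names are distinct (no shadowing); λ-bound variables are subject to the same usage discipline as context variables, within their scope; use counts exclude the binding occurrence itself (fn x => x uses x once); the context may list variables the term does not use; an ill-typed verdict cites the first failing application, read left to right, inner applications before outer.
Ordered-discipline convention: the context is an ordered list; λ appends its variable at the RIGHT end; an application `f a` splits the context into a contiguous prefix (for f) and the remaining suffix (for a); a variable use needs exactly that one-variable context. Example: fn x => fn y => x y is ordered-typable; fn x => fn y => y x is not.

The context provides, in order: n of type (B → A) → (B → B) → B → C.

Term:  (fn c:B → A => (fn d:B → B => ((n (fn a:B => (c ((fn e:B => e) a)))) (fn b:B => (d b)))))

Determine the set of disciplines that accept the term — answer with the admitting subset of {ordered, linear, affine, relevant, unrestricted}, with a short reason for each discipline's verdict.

admitted by: ordered, linear, affine, relevant, unrestricted
variable uses: n=1; c (λ-bound)=1; d (λ-bound)=1; a (λ-bound)=1; e (λ-bound)=1; b (λ-bound)=1
left-to-right use order: n, c, e, a, d, b
typing: well-typed at (B → A) → (B → B) → B → C
ordered ✓ (single-use (n, c, d, a, e, b), ordered derivation ok)
linear ✓ (single use per variable (n, c, d, a, e, b))
affine ✓ (at most one use each (n, c, d, a, e, b))
relevant ✓ (n, c, d, a, e, b: all used, weakening unneeded)
unrestricted ✓ (type-checks ((B → A) → (B → B) → B → C) and nothing is barred)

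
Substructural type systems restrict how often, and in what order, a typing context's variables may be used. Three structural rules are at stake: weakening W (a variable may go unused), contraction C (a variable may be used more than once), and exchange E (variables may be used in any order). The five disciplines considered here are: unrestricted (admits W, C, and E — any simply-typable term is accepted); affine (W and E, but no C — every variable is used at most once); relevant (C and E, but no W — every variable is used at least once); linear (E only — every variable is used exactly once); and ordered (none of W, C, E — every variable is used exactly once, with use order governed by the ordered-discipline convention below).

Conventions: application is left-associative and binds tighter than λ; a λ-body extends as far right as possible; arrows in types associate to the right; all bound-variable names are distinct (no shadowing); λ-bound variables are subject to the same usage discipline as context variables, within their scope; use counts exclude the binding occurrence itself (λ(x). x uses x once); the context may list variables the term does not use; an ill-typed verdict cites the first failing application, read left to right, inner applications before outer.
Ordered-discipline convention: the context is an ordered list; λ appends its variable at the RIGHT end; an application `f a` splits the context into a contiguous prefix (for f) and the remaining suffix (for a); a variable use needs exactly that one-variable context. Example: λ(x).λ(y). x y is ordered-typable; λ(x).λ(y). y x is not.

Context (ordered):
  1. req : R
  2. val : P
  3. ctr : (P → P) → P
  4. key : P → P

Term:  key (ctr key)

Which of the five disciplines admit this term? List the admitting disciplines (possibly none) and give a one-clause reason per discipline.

admitted in: unrestricted
counts: req=0; val=0; ctr=1; key=2
order of uses: key, ctr, key
typing: well-typed — term : P
ordered ✗ (repeated use of key ×2; req, val left unused)
linear ✗ (repeated use of key ×2; req, val left unused)
affine ✗ (repeated use of key ×2)
relevant ✗ (req, val left unused)
unrestricted ✓ (typability at P is all that's needed)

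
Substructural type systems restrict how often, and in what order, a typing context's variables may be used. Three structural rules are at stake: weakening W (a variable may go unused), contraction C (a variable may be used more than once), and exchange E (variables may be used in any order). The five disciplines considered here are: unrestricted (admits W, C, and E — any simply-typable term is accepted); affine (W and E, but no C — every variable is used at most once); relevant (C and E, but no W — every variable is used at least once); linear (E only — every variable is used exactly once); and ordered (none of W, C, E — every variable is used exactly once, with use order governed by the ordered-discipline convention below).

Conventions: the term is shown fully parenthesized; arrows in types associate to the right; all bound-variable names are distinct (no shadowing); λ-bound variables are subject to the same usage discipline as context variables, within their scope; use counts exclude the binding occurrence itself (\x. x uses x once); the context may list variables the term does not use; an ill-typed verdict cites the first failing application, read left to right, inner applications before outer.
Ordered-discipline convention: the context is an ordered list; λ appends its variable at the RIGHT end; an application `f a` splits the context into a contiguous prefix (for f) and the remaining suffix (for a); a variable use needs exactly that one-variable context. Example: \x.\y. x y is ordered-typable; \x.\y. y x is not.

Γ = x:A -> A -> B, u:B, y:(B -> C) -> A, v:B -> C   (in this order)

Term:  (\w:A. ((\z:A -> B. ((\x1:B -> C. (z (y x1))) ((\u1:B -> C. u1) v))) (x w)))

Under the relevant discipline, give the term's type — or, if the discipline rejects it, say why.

not well-typed under relevant — needs weakening: u unused
counts: x: 1×; u: 0×; y: 1×; v: 1×; w (bound): 1×; z (bound): 1×; x1 (bound): 1×; u1 (bound): 1×
order of uses: z, y, x1, u1, v, x, w
typing: ✓ — A -> B
all disciplines: ordered ✗ · linear ✗ · affine ✓ · relevant ✗ · unrestricted ✓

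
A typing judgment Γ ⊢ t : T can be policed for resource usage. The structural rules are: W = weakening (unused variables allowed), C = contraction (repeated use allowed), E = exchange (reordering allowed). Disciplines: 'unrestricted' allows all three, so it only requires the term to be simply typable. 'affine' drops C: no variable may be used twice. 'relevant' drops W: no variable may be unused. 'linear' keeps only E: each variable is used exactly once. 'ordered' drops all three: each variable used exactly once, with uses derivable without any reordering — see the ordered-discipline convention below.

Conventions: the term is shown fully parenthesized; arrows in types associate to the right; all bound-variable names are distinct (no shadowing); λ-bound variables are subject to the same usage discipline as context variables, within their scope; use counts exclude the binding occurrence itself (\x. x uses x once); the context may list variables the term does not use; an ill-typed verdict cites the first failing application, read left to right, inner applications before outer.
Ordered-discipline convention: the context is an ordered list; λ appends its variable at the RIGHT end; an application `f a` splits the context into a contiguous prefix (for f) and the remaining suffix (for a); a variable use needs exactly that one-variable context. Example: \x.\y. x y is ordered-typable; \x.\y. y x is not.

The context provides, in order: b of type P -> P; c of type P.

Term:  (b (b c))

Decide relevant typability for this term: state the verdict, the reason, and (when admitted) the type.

yes — at least one use each (b, c); term : P
usage: b ×2, c ×1
left-to-right use order: b, b, c
typing: well-typed — term : P
per-discipline verdicts: ordered ✗; linear ✗; affine ✗; relevant ✓; unrestricted ✓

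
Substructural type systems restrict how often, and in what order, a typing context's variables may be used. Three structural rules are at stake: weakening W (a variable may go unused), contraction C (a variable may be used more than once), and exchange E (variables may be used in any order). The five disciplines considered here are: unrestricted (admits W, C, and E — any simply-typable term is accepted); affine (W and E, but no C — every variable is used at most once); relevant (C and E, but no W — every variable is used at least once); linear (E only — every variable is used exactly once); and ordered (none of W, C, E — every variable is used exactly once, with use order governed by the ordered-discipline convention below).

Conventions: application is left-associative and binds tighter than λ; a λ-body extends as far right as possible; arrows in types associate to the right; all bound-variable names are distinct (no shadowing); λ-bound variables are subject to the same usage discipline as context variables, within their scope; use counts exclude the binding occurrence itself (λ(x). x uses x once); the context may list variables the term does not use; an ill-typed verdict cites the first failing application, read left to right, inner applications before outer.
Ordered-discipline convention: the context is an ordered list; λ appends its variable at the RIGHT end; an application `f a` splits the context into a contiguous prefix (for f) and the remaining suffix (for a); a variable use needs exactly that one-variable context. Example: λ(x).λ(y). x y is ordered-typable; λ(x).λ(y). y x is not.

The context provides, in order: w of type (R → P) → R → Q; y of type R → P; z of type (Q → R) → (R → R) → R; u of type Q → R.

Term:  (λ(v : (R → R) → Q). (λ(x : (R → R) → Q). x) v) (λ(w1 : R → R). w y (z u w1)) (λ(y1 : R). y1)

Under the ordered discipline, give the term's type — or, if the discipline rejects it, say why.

term : Q
usage: w=1; y=1; z=1; u=1; v (λ-bound)=1; x (λ-bound)=1; w1 (λ-bound)=1; y1 (λ-bound)=1
order of uses: x, v, w, y, z, u, w1, y1
typing: the term checks, with type Q
per-discipline verdicts: ordered ✓ | linear ✓ | affine ✓ | relevant ✓ | unrestricted ✓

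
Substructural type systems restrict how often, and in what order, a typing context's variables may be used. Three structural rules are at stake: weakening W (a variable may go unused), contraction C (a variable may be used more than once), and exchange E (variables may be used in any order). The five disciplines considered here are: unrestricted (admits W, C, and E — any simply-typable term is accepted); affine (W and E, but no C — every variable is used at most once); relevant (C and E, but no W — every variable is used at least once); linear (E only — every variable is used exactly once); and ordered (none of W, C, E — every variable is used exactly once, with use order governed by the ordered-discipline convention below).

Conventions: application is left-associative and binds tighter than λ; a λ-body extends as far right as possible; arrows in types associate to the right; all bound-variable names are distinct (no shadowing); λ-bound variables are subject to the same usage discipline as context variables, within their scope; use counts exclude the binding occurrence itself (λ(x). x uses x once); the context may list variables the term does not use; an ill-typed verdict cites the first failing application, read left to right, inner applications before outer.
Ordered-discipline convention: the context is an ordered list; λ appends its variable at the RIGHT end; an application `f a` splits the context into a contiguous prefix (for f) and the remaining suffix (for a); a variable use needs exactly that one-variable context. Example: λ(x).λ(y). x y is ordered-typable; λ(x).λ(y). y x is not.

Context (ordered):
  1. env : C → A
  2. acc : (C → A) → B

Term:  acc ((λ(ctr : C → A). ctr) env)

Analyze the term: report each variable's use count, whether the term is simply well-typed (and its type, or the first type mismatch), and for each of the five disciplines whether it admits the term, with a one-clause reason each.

variable uses: env ×1; acc ×1; ctr [bound] ×1
left-to-right use order: acc, ctr, env
typing: ✓ — B
ordered: ✗ — no ordered split (uses run acc, ctr, env)
linear: ✓ — single use per variable (env, acc, ctr)
affine: ✓ — no duplicate uses among env, acc, ctr
relevant: ✓ — none of env, acc, ctr goes unused
unrestricted: ✓ — typability at B is all that's needed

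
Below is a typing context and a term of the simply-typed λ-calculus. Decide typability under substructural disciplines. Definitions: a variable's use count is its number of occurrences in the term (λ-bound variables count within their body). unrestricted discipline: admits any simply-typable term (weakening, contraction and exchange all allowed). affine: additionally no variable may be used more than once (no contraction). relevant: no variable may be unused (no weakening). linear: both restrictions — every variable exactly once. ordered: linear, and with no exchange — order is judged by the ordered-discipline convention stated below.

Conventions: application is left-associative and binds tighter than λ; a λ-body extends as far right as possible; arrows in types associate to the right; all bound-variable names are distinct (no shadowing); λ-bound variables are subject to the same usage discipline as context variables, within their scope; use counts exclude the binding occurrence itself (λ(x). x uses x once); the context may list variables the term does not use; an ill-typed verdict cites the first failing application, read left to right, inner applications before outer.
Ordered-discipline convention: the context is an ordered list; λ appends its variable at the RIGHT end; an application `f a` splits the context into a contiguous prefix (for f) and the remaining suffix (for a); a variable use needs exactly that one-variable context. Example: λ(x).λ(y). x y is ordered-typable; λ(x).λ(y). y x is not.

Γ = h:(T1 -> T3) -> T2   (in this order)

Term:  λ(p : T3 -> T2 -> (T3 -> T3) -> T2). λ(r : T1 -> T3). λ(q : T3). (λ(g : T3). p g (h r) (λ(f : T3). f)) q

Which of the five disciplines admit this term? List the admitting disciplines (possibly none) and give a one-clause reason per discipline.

admitted in: linear, affine, relevant, unrestricted
variable uses: h: 1×; p [bound]: 1×; r [bound]: 1×; q [bound]: 1×; g [bound]: 1×; f [bound]: 1×
left-to-right use order: p, g, h, r, f, q
typing: the term checks, with type (T3 -> T2 -> (T3 -> T3) -> T2) -> (T1 -> T3) -> T3 -> T2
ordered: ✗ — needs exchange: uses follow p, g, h, r, f, q
linear: ✓ — exactly-once usage across h, p, r, q, g, f
affine: ✓ — none of h, p, r, q, g, f used more than once
relevant: ✓ — none of h, p, r, q, g, f goes unused
unrestricted: ✓ — typability at (T3 -> T2 -> (T3 -> T3) -> T2) -> (T1 -> T3) -> T3 -> T2 is all that's needed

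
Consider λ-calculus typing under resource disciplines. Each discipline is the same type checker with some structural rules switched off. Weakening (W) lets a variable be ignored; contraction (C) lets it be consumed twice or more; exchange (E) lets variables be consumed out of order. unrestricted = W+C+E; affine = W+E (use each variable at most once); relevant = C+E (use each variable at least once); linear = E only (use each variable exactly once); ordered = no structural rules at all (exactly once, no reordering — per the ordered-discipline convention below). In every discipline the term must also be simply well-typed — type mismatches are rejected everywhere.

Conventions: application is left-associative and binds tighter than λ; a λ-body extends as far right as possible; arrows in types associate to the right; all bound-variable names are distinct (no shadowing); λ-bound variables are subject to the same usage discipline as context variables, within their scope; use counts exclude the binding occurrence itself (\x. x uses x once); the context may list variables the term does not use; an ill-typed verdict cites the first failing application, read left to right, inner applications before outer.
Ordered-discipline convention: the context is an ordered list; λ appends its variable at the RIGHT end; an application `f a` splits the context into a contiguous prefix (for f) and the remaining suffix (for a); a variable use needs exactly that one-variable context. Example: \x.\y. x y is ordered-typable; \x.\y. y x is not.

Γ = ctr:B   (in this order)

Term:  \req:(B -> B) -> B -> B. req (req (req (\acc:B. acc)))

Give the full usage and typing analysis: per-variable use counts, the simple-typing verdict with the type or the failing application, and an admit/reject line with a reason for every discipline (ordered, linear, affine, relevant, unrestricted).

variable uses: ctr ×0; req (bound) ×3; acc (bound) ×1
order of uses: req, req, req, acc
typing: well-typed at ((B -> B) -> B -> B) -> B -> B
ordered ✗ (repeated use of req ×3; unused: ctr — weakening required)
linear ✗ (repeated use of req ×3; unused: ctr — weakening required)
affine ✗ (repeated use of req ×3)
relevant ✗ (unused: ctr — weakening required)
unrestricted ✓ (type-checks (((B -> B) -> B -> B) -> B -> B) and nothing is barred)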